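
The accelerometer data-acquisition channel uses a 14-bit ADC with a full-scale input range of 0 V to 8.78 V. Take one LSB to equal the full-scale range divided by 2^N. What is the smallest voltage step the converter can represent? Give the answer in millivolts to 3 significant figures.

V_FS = 8.78 V.
2^14 = 16384 levels.
One LSB is 8.78 V / 16384 = 0.536 mV.

0.536 mV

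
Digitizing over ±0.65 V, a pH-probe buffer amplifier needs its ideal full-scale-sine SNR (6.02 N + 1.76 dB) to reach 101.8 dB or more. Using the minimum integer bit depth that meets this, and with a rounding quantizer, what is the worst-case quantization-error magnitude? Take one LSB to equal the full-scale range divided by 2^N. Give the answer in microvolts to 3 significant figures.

Full-scale range = 0.65 V − (-0.65 V) = 1.3 V.
Solving 6.02 N ≥ 101.8 − 1.76: N ≥ 16.618. Round up → N = 17.
Step size = 1.3/131072 V = 9.9182 µV.
Max error for round-to-nearest is LSB/2 = 4.96 µV.

4.96 µV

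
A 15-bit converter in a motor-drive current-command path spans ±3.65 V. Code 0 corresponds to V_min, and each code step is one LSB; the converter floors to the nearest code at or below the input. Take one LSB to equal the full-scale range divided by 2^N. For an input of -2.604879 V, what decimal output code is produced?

Span: 3.65 V − (-3.65 V) = 7.3 V. LSB = 7.3 V / 2^15 ≈ 222.8 µV.
(V_in − V_min) × 2^15/range = (-2.604879 − (-3.65)) × 32768/7.3 = 4691.305.
Floor → code = 4691.

4691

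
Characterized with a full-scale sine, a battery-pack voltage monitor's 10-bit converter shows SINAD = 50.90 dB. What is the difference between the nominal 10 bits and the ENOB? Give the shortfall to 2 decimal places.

1.84 bits

ENOB = (SINAD − 1.76)/6.02 = (50.90 − 1.76)/6.02 = 8.1628 bits.
Shortfall = 10 − 8.1628 = 1.8372 bits.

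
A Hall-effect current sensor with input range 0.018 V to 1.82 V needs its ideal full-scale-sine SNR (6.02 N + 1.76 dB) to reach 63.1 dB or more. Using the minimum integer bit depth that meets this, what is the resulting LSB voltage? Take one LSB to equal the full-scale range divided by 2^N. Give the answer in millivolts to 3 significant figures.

The full-scale span is 1.82 − (0.018) = 1.802 V.
N ≥ (63.1 − 1.76)/6.02 = 10.189 → N_min = 11.
LSB = 1.802 V ÷ 2^11 = 1.802/2048 V = 0.880 mV.

0.880 mV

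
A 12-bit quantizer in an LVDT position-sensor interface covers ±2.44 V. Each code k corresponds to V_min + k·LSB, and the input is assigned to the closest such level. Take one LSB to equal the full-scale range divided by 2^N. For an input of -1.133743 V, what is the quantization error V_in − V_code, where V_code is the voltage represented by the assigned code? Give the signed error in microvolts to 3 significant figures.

+476 µV

The full-scale span is 2.44 − (-2.44) = 4.88 V. LSB = 4.88 V / 2^12 ≈ 1.191 mV.
(V_in − V_min)/LSB = (-1.133743 − (-2.44)) × 4096/4.88 = 1096.3993 → nearest code k = 1096.
V_code = -2.44 + (1096/4096) × 4.88 = -1.134218750 V.
V_in − V_code = -1.133743 − (-1.134218750) = +476 µV.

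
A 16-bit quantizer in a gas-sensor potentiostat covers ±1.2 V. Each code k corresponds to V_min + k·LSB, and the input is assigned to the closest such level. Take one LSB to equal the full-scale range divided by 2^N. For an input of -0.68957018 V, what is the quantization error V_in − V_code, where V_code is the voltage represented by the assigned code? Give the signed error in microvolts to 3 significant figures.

Range = 1.2 − (-1.2) = 2.4 V. LSB = 2.4 V / 2^16 ≈ 36.62 µV.
(V_in − V_min)/LSB = (-0.68957018 − (-1.2)) × 65536/2.4 = 13938.1370 → nearest code k = 13938.
V_code = -1.2 + (13938/65536) × 2.4 = -0.68957519531 V.
Error = V_in − V_code = -0.68957018 − (-0.68957519531) = +5.02 µV.

+5.02 µV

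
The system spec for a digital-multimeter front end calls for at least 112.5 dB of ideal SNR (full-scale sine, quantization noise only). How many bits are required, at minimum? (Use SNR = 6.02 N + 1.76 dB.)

6.02 N + 1.76 ≥ 112.5 gives N ≥ 18.395, so the minimum integer is 19.

19 bits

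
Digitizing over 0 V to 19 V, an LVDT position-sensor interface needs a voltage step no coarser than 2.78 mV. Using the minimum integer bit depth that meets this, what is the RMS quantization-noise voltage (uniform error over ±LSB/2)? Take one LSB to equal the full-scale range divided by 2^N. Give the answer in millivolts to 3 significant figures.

0.670 mV

Full-scale range = 19 V.
19 V / 2.78 mV = 6835. Since 2^12 = 4096 and 2^13 = 8192, N = 13.
LSB = 19 V / 2^13 = 2.3193 mV.
V_rms = LSB/√12 = 0.670 mV.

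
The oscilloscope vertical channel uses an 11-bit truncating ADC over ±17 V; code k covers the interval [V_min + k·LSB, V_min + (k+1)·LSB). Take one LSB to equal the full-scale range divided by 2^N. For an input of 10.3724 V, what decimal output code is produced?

1648

Full-scale range = 17 V − (-17 V) = 34 V. LSB = 34 V / 2^11 ≈ 16.60 mV.
(V_in − V_min) × 2^11/range = (10.3724 − (-17)) × 2048/34 = 1648.785.
Floor → code = 1648.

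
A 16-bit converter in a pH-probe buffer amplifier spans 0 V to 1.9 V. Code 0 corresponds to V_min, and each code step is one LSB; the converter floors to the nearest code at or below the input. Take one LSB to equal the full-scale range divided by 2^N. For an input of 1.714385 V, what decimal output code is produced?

V_FS = 1.9 V. LSB = 1.9 V / 2^16 ≈ 28.99 µV.
(V_in − V_min) × 2^16/range = (1.714385 − (0)) × 65536/1.9 = 59133.650.
Floor → code = 59133.

59133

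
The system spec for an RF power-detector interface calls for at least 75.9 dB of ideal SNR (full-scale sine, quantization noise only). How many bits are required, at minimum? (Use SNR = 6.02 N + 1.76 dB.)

Solving 6.02 N ≥ 75.9 − 1.76: N ≥ 12.316. Round up → N = 13.

13 bits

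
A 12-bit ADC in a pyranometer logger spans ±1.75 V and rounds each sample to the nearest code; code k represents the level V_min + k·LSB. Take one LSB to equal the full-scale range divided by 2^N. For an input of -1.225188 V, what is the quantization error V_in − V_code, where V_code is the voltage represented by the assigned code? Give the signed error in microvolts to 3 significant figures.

The full-scale span is 1.75 − (-1.75) = 3.5 V. LSB = 3.5 V / 2^12 ≈ 0.8545 mV.
Position in LSBs: (-1.225188 − (-1.75)) × 4096/3.5 = 614.1800; rounding gives k = 614.
Reconstructed level: -1.75 + 614 × 3.5/4096 V = -1.225341797 V.
V_in − V_code = -1.225188 − (-1.225341797) = +154 µV.

+154 µV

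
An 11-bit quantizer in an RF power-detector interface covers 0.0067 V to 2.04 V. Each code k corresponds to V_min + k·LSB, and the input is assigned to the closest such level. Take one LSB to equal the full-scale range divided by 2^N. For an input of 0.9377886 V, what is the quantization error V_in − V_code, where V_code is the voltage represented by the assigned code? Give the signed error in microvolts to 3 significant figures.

The full-scale span is 2.04 − (0.0067) = 2.0333 V. LSB = 2.0333 V / 2^11 ≈ 0.9928 mV.
(0.9377886 − (0.0067)) / LSB = 0.9310886 × 2048/2.0333 = 937.8200. Nearest integer: k = 938.
V_code = V_min + k × range/2^11 = 0.0067 + 938 × 2.0333/2048 = 0.9379672852 V.
e = 0.9377886 − (0.9379672852) = −179 µV.

−179 µV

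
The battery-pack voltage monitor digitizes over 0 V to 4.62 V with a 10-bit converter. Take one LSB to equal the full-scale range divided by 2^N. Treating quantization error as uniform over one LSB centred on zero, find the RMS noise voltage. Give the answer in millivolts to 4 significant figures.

V_FS = 4.62 V.
LSB = 4.62 V ÷ 2^10 = 4.62/1024 V = 4.51172 mV.
For a uniform distribution on [−LSB/2, +LSB/2], V_rms = LSB/√12 = 4.51172 mV/3.4641 = 1.302 mV.

1.302 mV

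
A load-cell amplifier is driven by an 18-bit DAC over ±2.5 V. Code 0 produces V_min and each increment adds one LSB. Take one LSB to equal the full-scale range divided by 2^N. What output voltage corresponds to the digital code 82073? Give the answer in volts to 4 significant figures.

Range = 2.5 − (-2.5) = 5 V. LSB = 5 V / 2^18.
V_out = V_min + code × LSB = -2.5 V + 82073 × 5 V / 262144
      = -2.5 + 1.56542 = -0.934582 V.

-0.9346 V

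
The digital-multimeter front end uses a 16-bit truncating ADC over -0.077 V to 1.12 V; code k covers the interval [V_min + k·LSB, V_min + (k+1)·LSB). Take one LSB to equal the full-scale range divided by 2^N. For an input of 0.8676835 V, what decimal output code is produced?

51721

Span: 1.12 V − (-0.077 V) = 1.197 V. LSB = 1.197 V / 2^16 ≈ 18.26 µV.
(V_in − V_min) × 2^16/range = (0.8676835 − (-0.077)) × 65536/1.197 = 51721.619.
Floor → code = 51721.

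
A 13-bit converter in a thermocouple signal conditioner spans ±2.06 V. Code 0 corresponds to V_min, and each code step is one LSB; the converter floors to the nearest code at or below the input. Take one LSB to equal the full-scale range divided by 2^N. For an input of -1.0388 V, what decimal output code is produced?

Full-scale range = 2.06 V − (-2.06 V) = 4.12 V. LSB = 4.12 V / 2^13 ≈ 0.5029 mV.
code = ⌊(V_in − V_min)/LSB⌋ = ⌊(V_in − V_min) × 2^13 / range⌋
     = ⌊(-1.0388 − (-2.06)) × 8192 / 4.12⌋ = ⌊1.0212 × 8192/4.12⌋
     = ⌊2030.503⌋ = 2030.

2030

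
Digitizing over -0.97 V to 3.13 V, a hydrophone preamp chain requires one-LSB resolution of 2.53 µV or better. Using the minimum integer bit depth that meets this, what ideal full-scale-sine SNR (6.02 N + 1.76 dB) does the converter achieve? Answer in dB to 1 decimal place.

128.2 dB

Span: 3.13 V − (-0.97 V) = 4.1 V.
Need 2^N ≥ 4.1 V / 2.53 µV = 1.621e6 → N_min = 21.
Ideal SNR at N = 21: 6.02·21 + 1.76 = 128.2 dB.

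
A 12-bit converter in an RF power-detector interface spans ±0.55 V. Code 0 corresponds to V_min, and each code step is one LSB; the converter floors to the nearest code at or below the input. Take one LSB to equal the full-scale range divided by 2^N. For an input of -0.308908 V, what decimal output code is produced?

Range = 0.55 − (-0.55) = 1.1 V. LSB = 1.1 V / 2^12 ≈ 268.6 µV.
(V_in − V_min) × 2^12/range = (-0.308908 − (-0.55)) × 4096/1.1 = 897.739.
Floor → code = 897.

897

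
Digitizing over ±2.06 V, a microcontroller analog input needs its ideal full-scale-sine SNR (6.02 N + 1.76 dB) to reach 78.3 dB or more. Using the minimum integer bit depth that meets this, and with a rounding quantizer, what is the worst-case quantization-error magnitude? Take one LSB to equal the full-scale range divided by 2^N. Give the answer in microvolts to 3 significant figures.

251 µV

The full-scale span is 2.06 − (-2.06) = 4.12 V.
6.02 N + 1.76 ≥ 78.3 gives N ≥ 12.714, so the minimum integer is 13.
LSB = 4.12 V / 2^13 = 0.50293 mV.
Max error for round-to-nearest is LSB/2 = 251 µV.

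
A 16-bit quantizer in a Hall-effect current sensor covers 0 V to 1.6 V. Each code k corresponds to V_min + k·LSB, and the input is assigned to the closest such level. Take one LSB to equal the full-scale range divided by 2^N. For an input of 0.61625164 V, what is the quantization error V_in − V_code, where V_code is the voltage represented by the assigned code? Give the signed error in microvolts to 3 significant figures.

−8.13 µV

Span = 1.6 V. LSB = 1.6 V / 2^16 ≈ 24.41 µV.
Position in LSBs: (0.61625164 − (0)) × 65536/1.6 = 25241.6672; rounding gives k = 25242.
V_code = V_min + k × range/2^16 = 0 + 25242 × 1.6/65536 = 0.61625976563 V.
Error = V_in − V_code = 0.61625164 − (0.61625976563) = −8.13 µV.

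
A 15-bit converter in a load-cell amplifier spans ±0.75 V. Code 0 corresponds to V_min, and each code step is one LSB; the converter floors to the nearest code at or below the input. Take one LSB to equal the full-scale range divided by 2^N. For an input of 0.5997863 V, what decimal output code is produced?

29486

Span: 0.75 V − (-0.75 V) = 1.5 V. LSB = 1.5 V / 2^15 ≈ 45.78 µV.
(V_in − V_min) × 2^15/range = (0.5997863 − (-0.75)) × 32768/1.5 = 29486.532.
Floor → code = 29486.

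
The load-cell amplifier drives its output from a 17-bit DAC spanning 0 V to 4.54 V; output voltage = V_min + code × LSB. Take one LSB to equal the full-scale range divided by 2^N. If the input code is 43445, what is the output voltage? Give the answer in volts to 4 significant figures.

1.505 V

Range is 4.54 V. LSB = 4.54 V / 2^17.
V_out = V_min + code × LSB = 0 V + 43445 × 4.54 V / 131072
      = 0 V + 1.50482 V = 1.50482 V.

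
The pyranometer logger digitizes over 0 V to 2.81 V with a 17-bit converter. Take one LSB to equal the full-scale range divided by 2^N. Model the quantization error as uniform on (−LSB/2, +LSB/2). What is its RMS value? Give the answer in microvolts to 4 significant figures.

6.189 µV

Range is 2.81 V.
Step size = 2.81/131072 V = 21.4386 µV.
V_rms = LSB/√12 = 21.4386 µV / √12 = 6.189 µV.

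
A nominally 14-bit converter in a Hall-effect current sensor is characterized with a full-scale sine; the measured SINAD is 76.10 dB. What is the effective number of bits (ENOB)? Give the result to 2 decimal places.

ENOB = (SINAD − 1.76) / 6.02 = (76.10 − 1.76) / 6.02 = 74.34 / 6.02 = 12.3488.

12.35 bits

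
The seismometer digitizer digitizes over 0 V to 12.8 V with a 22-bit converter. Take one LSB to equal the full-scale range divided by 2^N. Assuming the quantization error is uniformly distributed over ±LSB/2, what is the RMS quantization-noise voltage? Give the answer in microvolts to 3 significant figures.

0.881 µV

Full-scale range = 12.8 V.
LSB = 12.8 V ÷ 2^22 = 12.8/4194304 V = 3.0518 µV.
σ_q = LSB/√12 = 3.0518 µV/3.4641 = 0.881 µV.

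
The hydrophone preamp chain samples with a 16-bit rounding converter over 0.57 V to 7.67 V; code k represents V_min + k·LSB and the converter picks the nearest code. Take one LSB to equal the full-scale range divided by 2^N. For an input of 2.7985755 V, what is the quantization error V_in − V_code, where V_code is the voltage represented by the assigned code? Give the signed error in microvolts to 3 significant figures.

−33.2 µV

Span: 7.67 V − (0.57 V) = 7.1 V. LSB = 7.1 V / 2^16 ≈ 108.3 µV.
Position in LSBs: (2.7985755 − (0.57)) × 65536/7.1 = 20570.6935; rounding gives k = 20571.
Reconstructed level: 0.57 + 20571 × 7.1/65536 V = 2.7986087036 V.
e = 2.7985755 − (2.7986087036) = −33.2 µV.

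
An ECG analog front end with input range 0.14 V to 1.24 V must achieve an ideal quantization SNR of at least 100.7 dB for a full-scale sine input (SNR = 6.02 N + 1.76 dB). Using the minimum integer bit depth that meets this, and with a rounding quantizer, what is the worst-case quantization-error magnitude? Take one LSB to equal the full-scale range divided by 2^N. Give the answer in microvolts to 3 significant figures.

4.20 µV

Span: 1.24 V − (0.14 V) = 1.1 V.
Required N = ⌈(100.7 − 1.76)/6.02⌉ = ⌈16.435⌉ = 17.
LSB = 1.1 V / 2^17 = 8.3923 µV.
Half an LSB is 4.20 µV.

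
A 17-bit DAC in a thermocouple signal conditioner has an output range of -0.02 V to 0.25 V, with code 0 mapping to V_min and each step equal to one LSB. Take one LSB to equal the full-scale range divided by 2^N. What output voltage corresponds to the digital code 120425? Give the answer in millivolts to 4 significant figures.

228.1 mV

Span: 0.25 V − (-0.02 V) = 0.27 V. LSB = 0.27 V / 2^17.
V_out = V_min + code × LSB = -0.02 V + 120425 × 0.27 V / 131072
      = -0.02 V + 0.248068 V = 0.228068 V.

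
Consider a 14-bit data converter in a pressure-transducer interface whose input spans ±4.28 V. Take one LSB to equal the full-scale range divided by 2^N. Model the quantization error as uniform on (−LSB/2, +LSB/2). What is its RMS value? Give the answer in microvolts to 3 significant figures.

The full-scale span is 4.28 − (-4.28) = 8.56 V.
One LSB is 8.56 V / 16384 = 0.52246 mV.
For a uniform distribution on [−LSB/2, +LSB/2], V_rms = LSB/√12 = 0.52246 mV/3.4641 = 151 µV.

151 µV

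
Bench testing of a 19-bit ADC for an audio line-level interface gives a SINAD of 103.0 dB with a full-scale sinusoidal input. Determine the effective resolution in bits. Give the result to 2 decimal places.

16.82 bits

(103.0 − 1.76) / 6.02 = 101.24/6.02 = 16.8173 effective bits.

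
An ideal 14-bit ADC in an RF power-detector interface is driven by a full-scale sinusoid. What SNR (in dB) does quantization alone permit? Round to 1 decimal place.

SNR = 6.02·14 + 1.76 = 86.04 dB.

86.0 dB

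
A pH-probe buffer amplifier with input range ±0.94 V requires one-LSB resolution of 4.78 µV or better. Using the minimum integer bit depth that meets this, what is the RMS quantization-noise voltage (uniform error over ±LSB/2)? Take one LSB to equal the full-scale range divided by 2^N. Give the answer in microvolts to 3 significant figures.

1.04 µV

Range = 0.94 − (-0.94) = 1.88 V.
1.88 V / 4.78 µV = 393300. Since 2^18 = 262144 and 2^19 = 524288, N = 19.
Step size = 1.88/524288 V = 3.5858 µV.
σ_q = LSB/√12 = 3.5858 µV/3.4641 = 1.04 µV.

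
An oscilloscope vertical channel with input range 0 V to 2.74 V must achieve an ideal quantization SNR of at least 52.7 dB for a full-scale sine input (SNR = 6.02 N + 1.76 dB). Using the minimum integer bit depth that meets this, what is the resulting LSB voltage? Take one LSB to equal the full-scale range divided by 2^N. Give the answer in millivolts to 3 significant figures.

5.35 mV

Span = 2.74 V.
Solving 6.02 N ≥ 52.7 − 1.76: N ≥ 8.462. Round up → N = 9.
Step size = 2.74/512 V = 5.35 mV.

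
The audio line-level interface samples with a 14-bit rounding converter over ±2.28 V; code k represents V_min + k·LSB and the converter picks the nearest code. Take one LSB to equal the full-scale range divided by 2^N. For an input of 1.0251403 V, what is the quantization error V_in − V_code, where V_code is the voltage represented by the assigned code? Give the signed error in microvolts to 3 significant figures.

Range = 2.28 − (-2.28) = 4.56 V. LSB = 4.56 V / 2^14 ≈ 278.3 µV.
Position in LSBs: (1.0251403 − (-2.28)) × 16384/4.56 = 11875.3111; rounding gives k = 11875.
V_code = V_min + k × range/2^14 = -2.28 + 11875 × 4.56/16384 = 1.0250537109 V.
V_in − V_code = 1.0251403 − (1.0250537109) = +86.6 µV.

+86.6 µV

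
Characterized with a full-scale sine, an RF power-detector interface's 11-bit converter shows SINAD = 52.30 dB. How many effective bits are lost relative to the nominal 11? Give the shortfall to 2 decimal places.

2.60 bits

Effective bits = (52.30 − 1.76)/6.02 = 8.3953.
Shortfall = 11 − 8.3953 = 2.6047 bits.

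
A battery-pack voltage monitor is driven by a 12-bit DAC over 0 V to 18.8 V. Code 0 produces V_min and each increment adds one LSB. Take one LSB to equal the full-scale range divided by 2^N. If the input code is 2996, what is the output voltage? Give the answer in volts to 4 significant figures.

13.75 V

V_FS = 18.8 V. LSB = 18.8 V / 2^12.
Output = V_min + (2996/4096) × range = 0 + 0.731445 × 18.8 V
      = 0 + 13.7512 = 13.7512 V.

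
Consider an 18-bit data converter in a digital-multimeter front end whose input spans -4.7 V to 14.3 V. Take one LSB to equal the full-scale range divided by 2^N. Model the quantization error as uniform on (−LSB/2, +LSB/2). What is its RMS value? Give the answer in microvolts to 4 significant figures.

Span: 14.3 V − (-4.7 V) = 19 V.
LSB = 19 V ÷ 2^18 = 19/262144 V = 72.4792 µV.
V_rms = LSB/√12 = 72.4792 µV / √12 = 20.92 µV.

20.92 µV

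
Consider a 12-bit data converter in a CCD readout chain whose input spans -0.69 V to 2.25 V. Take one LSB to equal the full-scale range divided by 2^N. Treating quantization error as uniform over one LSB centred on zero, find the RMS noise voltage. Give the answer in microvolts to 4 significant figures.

207.2 µV

Full-scale range = 2.25 V − (-0.69 V) = 2.94 V.
One LSB is 2.94 V / 4096 = 0.717773 mV.
V_rms = LSB/√12 = 0.717773 mV / √12 = 207.2 µV.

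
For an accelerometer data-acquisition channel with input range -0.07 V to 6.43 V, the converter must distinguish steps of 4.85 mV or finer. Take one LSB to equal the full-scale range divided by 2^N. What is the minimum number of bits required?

Span: 6.43 V − (-0.07 V) = 6.5 V.
Levels needed ≥ 6.5/4.85 mV = 1340. 2^11 = 2048 suffices, so N_min = 11.

11 bits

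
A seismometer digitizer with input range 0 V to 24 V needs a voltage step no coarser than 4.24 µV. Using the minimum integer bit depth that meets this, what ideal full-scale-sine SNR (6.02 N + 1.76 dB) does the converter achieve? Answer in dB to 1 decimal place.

140.2 dB

V_FS = 24 V.
24 V / 4.24 µV = 5.660e6. Since 2^22 = 4194304 and 2^23 = 8388608, N = 23.
6.02(23) + 1.76 = 140.22 dB.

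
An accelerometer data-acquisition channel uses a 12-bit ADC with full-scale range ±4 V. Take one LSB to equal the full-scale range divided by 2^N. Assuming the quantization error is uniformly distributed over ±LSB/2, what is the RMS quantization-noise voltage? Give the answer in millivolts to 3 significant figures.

0.564 mV

Span: 4 V − (-4 V) = 8 V.
Step size = 8/4096 V = 1.9531 mV.
For a uniform distribution on [−LSB/2, +LSB/2], V_rms = LSB/√12 = 1.9531 mV/3.4641 = 0.564 mV.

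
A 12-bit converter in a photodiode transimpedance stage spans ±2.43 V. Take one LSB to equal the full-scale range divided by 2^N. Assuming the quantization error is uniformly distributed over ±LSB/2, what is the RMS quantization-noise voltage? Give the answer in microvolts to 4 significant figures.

342.5 µV

Full-scale range = 2.43 V − (-2.43 V) = 4.86 V.
LSB = 4.86 V / 2^12 = 1.18652 mV.
RMS of a uniform error over width LSB is LSB/√12 = 342.5 µV.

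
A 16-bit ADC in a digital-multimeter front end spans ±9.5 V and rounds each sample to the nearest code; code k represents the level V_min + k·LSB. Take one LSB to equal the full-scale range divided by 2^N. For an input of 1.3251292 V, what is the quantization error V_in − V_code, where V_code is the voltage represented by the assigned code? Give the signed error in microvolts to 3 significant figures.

Full-scale range = 9.5 V − (-9.5 V) = 19 V. LSB = 19 V / 2^16 ≈ 289.9 µV.
(1.3251292 − (-9.5)) / LSB = 10.8251292 × 65536/19 = 37338.7193. Nearest integer: k = 37339.
V_code = V_min + k × range/2^16 = -9.5 + 37339 × 19/65536 = 1.3252105713 V.
Error = V_in − V_code = 1.3251292 − (1.3252105713) = −81.4 µV.

−81.4 µV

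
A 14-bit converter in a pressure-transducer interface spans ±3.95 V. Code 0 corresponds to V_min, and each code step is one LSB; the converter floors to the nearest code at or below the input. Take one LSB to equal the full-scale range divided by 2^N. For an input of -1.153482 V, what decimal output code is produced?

5799

The full-scale span is 3.95 − (-3.95) = 7.9 V. LSB = 7.9 V / 2^14 ≈ 482.2 µV.
(V_in − V_min) × 2^14/range = (-1.153482 − (-3.95)) × 16384/7.9 = 5799.766.
Floor → code = 5799.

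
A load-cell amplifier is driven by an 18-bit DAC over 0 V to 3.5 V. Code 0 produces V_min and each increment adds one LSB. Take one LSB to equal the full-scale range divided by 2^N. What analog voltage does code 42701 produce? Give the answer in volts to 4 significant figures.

0.5701 V

Full-scale range = 3.5 V. LSB = 3.5 V / 2^18.
V_out = 0 + 42701 × (3.5/262144) V
      = 0 V + 0.570120 V = 0.570120 V.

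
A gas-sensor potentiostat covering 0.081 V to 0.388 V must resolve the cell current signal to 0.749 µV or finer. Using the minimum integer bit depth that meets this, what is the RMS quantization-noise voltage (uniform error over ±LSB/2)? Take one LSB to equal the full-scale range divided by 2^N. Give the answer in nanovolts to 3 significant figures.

169 nV

Range = 0.388 − (0.081) = 0.307 V.
0.307 V / 0.749 µV = 409900. Since 2^18 = 262144 and 2^19 = 524288, N = 19.
Step size = 0.307/524288 V = 0.58556 µV.
σ_q = LSB/√12 = 0.58556 µV/3.4641 = 169 nV.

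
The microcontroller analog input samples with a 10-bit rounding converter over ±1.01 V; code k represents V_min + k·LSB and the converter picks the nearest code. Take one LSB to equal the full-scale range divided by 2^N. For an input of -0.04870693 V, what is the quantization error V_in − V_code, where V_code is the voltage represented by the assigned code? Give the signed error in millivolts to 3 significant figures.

+0.609 mV

The full-scale span is 1.01 − (-1.01) = 2.02 V. LSB = 2.02 V / 2^10 ≈ 1.973 mV.
(V_in − V_min)/LSB = (-0.04870693 − (-1.01)) × 1024/2.02 = 487.3090 → nearest code k = 487.
V_code = V_min + k × range/2^10 = -1.01 + 487 × 2.02/1024 = -0.04931640625 V.
e = -0.04870693 − (-0.04931640625) = +0.609 mV.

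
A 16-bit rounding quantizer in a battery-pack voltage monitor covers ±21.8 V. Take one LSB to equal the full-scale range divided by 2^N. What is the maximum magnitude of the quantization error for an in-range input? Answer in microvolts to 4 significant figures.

Span: 21.8 V − (-21.8 V) = 43.6 V.
One LSB is 43.6 V / 65536 = 0.665283 mV.
Worst-case error for round-to-nearest is half an LSB: 332.6 µV.

332.6 µV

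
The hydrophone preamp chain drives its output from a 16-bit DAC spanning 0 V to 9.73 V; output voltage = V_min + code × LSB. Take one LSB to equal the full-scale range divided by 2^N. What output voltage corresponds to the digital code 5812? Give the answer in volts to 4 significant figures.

V_FS = 9.73 V. LSB = 9.73 V / 2^16.
V_out = 0 + 5812 × (9.73/65536) V
      = 0 V + 0.862896 V = 0.862896 V.

0.8629 V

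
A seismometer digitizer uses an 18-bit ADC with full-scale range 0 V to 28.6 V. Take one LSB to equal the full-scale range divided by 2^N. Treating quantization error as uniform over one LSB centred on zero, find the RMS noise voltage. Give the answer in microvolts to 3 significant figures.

Range is 28.6 V.
LSB = 28.6 V / 2^18 = 109.10 µV.
RMS of a uniform error over width LSB is LSB/√12 = 31.5 µV.

31.5 µV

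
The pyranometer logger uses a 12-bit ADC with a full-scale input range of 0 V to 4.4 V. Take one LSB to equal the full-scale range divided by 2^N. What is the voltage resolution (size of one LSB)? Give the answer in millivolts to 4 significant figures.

1.074 mV

V_FS = 4.4 V.
Number of codes = 2^12 = 4096.
Step size = 4.4/4096 V = 1.074 mV.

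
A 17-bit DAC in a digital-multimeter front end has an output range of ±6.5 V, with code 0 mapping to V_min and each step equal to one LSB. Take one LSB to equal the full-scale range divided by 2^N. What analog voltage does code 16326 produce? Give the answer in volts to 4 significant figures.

-4.881 V

The full-scale span is 6.5 − (-6.5) = 13 V. LSB = 13 V / 2^17.
V_out = -6.5 + 16326 × (13/131072) V
      = -6.5 V + 1.61925 V = -4.88075 V.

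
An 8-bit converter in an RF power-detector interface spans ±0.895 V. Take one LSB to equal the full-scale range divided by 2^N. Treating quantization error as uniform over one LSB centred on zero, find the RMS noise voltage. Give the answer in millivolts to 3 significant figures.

The full-scale span is 0.895 − (-0.895) = 1.79 V.
LSB = 1.79 V / 2^8 = 6.9922 mV.
For a uniform distribution on [−LSB/2, +LSB/2], V_rms = LSB/√12 = 6.9922 mV/3.4641 = 2.02 mV.

2.02 mV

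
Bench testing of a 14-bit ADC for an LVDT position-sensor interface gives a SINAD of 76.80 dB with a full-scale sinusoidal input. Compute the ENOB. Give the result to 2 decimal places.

Inverting SNR = 6.02 N + 1.76: N_eff = (76.80 − 1.76)/6.02 = 12.4651.

12.47 bits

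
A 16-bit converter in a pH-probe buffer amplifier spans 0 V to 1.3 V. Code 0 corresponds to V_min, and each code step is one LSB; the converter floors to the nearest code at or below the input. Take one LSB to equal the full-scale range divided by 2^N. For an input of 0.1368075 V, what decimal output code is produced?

6896

V_FS = 1.3 V. LSB = 1.3 V / 2^16 ≈ 19.84 µV.
V_in − V_min = 0.1368075 − (0) = 0.1368075 V.
Divide by LSB: 0.1368075 × 65536/1.3 = 6896.7818.
Truncating gives code 6896.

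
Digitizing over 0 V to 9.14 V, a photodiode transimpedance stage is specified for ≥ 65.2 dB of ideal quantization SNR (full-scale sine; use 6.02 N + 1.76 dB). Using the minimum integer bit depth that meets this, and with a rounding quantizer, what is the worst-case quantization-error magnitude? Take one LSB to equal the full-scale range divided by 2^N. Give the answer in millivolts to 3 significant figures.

Full-scale range = 9.14 V.
6.02 N + 1.76 ≥ 65.2 gives N ≥ 10.538, so the minimum integer is 11.
One LSB is 9.14 V / 2048 = 4.4629 mV.
Max error for round-to-nearest is LSB/2 = 2.23 mV.

2.23 mV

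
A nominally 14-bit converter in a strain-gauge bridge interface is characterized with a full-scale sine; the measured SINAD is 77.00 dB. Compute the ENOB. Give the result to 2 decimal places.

12.50 bits

(77.00 − 1.76) / 6.02 = 75.24/6.02 = 12.4983 effective bits.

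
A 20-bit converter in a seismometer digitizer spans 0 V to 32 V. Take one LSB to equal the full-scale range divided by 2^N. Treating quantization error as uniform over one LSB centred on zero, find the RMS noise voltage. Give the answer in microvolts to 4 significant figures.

8.810 µV

Range is 32 V.
LSB = 32 V ÷ 2^20 = 32/1048576 V = 30.5176 µV.
For a uniform distribution on [−LSB/2, +LSB/2], V_rms = LSB/√12 = 30.5176 µV/3.4641 = 8.810 µV.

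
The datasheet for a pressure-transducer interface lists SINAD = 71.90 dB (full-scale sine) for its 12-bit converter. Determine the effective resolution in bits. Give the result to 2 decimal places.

11.65 bits

Inverting SNR = 6.02 N + 1.76: N_eff = (71.90 − 1.76)/6.02 = 11.6512.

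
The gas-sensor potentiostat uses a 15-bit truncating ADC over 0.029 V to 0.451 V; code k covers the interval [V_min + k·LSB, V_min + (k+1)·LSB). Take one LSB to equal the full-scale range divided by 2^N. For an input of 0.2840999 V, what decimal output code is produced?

The full-scale span is 0.451 − (0.029) = 0.422 V. LSB = 0.422 V / 2^15 ≈ 12.88 µV.
(V_in − V_min) × 2^15/range = (0.2840999 − (0.029)) × 32768/0.422 = 19808.326.
Floor → code = 19808.

19808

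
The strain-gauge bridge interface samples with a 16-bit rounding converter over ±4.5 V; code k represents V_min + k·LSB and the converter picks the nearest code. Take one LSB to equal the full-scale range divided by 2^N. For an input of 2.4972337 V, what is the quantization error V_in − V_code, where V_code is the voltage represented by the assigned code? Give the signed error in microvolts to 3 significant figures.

Range = 4.5 − (-4.5) = 9 V. LSB = 9 V / 2^16 ≈ 137.3 µV.
(V_in − V_min)/LSB = (2.4972337 − (-4.5)) × 65536/9 = 50952.3009 → nearest code k = 50952.
V_code = V_min + k × range/2^16 = -4.5 + 50952 × 9/65536 = 2.4971923828 V.
Error = V_in − V_code = 2.4972337 − (2.4971923828) = +41.3 µV.

+41.3 µV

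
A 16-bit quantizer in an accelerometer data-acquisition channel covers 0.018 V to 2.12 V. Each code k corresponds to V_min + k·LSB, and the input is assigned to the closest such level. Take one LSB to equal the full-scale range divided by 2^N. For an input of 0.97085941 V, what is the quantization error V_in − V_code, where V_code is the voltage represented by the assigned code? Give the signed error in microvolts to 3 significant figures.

+5.77 µV

The full-scale span is 2.12 − (0.018) = 2.102 V. LSB = 2.102 V / 2^16 ≈ 32.07 µV.
(0.97085941 − (0.018)) / LSB = 0.95285941 × 65536/2.102 = 29708.1800. Nearest integer: k = 29708.
V_code = 0.018 + (29708/65536) × 2.102 = 0.97085363770 V.
V_in − V_code = 0.97085941 − (0.97085363770) = +5.77 µV.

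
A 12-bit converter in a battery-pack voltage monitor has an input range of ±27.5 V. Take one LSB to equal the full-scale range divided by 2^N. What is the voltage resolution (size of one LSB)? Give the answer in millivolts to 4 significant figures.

The full-scale span is 27.5 − (-27.5) = 55 V.
2^12 = 4096 levels.
LSB = 55 V / 2^12 = 13.43 mV.

13.43 mV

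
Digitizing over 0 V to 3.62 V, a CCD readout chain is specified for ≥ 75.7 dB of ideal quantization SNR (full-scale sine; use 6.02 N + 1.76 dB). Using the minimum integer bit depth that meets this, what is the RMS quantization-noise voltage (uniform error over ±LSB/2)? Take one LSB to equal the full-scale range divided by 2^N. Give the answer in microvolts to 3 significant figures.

128 µV

Full-scale range = 3.62 V.
Required N = ⌈(75.7 − 1.76)/6.02⌉ = ⌈12.282⌉ = 13.
LSB = 3.62 V / 2^13 = 441.89 µV.
RMS noise = LSB/√12 = 128 µV.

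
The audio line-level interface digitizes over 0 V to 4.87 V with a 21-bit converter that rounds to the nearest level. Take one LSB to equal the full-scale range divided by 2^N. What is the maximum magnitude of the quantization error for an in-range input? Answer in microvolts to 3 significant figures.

Span = 4.87 V.
Step size = 4.87/2097152 V = 2.3222 µV.
Worst-case error for round-to-nearest is half an LSB: 1.16 µV.

1.16 µV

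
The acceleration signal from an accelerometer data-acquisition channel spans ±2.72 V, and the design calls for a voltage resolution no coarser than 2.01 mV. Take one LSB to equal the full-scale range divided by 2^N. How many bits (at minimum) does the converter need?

Span: 2.72 V − (-2.72 V) = 5.44 V.
Levels needed ≥ 5.44/2.01 mV = 2706. 2^12 = 4096 suffices, so N_min = 12.

12 bits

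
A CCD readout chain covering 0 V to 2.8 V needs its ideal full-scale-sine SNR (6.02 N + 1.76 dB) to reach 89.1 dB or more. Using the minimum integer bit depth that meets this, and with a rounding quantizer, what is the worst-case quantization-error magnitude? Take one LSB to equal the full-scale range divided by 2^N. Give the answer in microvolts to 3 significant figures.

Full-scale range = 2.8 V.
Solving 6.02 N ≥ 89.1 − 1.76: N ≥ 14.508. Round up → N = 15.
LSB = 2.8 V ÷ 2^15 = 2.8/32768 V = 85.449 µV.
Max error for round-to-nearest is LSB/2 = 42.7 µV.

42.7 µV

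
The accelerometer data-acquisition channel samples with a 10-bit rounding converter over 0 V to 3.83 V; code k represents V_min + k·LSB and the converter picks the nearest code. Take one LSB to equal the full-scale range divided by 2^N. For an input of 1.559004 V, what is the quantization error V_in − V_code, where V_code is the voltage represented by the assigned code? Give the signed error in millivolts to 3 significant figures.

V_FS = 3.83 V. LSB = 3.83 V / 2^10 ≈ 3.740 mV.
(V_in − V_min)/LSB = (1.559004 − (0)) × 1024/3.83 = 416.8199 → nearest code k = 417.
V_code = 0 + (417/1024) × 3.83 = 1.559677734 V.
Error = V_in − V_code = 1.559004 − (1.559677734) = −0.674 mV.

−0.674 mV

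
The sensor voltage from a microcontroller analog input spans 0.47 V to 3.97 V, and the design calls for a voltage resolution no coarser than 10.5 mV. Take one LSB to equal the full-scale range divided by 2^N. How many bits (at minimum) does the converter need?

Span: 3.97 V − (0.47 V) = 3.5 V.
Need 2^N ≥ 3.5 V / 10.5 mV = 333.3 → N_min = 9.

9 bits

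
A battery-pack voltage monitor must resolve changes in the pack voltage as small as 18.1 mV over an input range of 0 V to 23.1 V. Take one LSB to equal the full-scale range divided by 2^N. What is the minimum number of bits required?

11 bits

Full-scale range = 23.1 V.
23.1 V / 18.1 mV = 1276. Since 2^10 = 1024 and 2^11 = 2048, N = 11.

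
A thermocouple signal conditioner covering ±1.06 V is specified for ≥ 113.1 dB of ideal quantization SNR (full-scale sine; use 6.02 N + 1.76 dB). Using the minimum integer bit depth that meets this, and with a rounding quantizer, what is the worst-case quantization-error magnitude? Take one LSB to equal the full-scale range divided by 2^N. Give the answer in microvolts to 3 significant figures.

2.02 µV

The full-scale span is 1.06 − (-1.06) = 2.12 V.
6.02 N + 1.76 ≥ 113.1 gives N ≥ 18.495, so the minimum integer is 19.
Step size = 2.12/524288 V = 4.0436 µV.
Half an LSB is 2.02 µV.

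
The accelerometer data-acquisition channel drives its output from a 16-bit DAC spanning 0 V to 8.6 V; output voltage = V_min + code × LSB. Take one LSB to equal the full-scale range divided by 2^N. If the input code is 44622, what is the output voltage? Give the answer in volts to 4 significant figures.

Full-scale range = 8.6 V. LSB = 8.6 V / 2^16.
V_out = V_min + code × LSB = 0 V + 44622 × 8.6 V / 65536
      = 0 + 5.85555 = 5.85555 V.

5.856 V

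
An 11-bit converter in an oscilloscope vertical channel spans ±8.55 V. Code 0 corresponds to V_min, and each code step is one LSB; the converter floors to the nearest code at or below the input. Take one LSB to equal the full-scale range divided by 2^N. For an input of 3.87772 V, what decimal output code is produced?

The full-scale span is 8.55 − (-8.55) = 17.1 V. LSB = 17.1 V / 2^11 ≈ 8.350 mV.
V_in − V_min = 3.87772 − (-8.55) = 12.42772 V.
Divide by LSB: 12.42772 × 2048/17.1 = 1488.4193.
Truncating gives code 1488.

1488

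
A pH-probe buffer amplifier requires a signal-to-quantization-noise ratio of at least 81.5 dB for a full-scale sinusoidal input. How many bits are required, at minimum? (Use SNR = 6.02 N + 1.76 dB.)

14 bits

N ≥ (81.5 − 1.76)/6.02 = 13.246 → N_min = 14.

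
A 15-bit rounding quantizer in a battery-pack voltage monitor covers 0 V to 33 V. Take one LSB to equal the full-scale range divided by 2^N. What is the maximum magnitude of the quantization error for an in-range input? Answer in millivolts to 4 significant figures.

Span = 33 V.
Step size = 33/32768 V = 1.00708 mV.
Worst-case error for round-to-nearest is half an LSB: 0.5035 mV.

0.5035 mV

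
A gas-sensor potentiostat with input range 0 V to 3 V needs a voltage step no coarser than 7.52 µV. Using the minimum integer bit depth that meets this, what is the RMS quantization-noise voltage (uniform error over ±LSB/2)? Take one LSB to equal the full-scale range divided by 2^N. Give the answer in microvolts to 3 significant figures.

Range is 3 V.
Required number of levels: 3/7.52 µV = 398940; smallest N with 2^N ≥ that is 19.
LSB = 3 V ÷ 2^19 = 3/524288 V = 5.7220 µV.
σ_q = LSB/√12 = 5.7220 µV/3.4641 = 1.65 µV.

1.65 µV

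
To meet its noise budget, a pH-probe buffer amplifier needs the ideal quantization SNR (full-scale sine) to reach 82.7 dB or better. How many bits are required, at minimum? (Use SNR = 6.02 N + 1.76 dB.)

6.02 N + 1.76 ≥ 82.7 gives N ≥ 13.445, so the minimum integer is 14.

14 bits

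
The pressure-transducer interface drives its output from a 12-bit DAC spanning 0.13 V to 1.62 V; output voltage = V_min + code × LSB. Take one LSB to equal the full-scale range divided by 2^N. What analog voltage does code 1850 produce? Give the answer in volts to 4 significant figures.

0.8030 V

Span: 1.62 V − (0.13 V) = 1.49 V. LSB = 1.49 V / 2^12.
V_out = V_min + code × LSB = 0.13 V + 1850 × 1.49 V / 4096
      = 0.13 V + 0.672974 V = 0.802974 V.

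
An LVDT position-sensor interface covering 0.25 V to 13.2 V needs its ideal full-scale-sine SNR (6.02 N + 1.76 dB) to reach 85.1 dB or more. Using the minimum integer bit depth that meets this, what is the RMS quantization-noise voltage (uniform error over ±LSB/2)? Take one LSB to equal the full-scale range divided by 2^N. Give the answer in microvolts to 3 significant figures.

The full-scale span is 13.2 − (0.25) = 12.95 V.
6.02 N + 1.76 ≥ 85.1 gives N ≥ 13.844, so the minimum integer is 14.
Step size = 12.95/16384 V = 0.79041 mV.
σ_q = LSB/√12 = 0.79041 mV/3.4641 = 228 µV.

228 µV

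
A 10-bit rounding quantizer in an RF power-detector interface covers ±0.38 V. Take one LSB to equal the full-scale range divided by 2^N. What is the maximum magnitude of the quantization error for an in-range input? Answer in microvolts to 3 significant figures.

Range = 0.38 − (-0.38) = 0.76 V.
Step size = 0.76/1024 V = 0.74219 mV.
Worst-case error for round-to-nearest is half an LSB: 371 µV.

371 µV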